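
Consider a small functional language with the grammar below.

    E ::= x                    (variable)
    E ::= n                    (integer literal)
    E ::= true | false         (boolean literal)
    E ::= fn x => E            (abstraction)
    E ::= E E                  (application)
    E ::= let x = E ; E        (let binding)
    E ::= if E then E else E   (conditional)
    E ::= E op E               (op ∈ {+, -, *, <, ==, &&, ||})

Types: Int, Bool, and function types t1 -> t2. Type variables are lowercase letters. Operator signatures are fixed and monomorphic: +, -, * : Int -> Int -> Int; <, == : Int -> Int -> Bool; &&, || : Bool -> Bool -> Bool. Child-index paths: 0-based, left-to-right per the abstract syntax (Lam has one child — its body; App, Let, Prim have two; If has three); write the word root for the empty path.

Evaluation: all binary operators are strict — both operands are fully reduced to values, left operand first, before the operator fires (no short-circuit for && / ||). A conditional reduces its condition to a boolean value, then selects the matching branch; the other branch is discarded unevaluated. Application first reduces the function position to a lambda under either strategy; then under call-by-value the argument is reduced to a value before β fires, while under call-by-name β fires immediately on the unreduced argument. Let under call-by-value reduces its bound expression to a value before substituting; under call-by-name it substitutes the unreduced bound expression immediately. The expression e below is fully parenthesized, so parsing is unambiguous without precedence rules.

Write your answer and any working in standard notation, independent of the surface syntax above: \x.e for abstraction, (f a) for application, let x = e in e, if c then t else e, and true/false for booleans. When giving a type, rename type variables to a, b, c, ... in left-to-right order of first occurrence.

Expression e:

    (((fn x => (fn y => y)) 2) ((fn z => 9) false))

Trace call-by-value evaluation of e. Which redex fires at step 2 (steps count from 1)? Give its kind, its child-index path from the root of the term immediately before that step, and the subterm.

Answer: beta at 1 : ((\z.9) false)

Trace:
step 0: (((\x.(\y.y)) 2) ((\z.9) false))
step 1: [beta@0] ((\y.y) ((\z.9) false))
step 2: [beta@1] ((\y.y) 9)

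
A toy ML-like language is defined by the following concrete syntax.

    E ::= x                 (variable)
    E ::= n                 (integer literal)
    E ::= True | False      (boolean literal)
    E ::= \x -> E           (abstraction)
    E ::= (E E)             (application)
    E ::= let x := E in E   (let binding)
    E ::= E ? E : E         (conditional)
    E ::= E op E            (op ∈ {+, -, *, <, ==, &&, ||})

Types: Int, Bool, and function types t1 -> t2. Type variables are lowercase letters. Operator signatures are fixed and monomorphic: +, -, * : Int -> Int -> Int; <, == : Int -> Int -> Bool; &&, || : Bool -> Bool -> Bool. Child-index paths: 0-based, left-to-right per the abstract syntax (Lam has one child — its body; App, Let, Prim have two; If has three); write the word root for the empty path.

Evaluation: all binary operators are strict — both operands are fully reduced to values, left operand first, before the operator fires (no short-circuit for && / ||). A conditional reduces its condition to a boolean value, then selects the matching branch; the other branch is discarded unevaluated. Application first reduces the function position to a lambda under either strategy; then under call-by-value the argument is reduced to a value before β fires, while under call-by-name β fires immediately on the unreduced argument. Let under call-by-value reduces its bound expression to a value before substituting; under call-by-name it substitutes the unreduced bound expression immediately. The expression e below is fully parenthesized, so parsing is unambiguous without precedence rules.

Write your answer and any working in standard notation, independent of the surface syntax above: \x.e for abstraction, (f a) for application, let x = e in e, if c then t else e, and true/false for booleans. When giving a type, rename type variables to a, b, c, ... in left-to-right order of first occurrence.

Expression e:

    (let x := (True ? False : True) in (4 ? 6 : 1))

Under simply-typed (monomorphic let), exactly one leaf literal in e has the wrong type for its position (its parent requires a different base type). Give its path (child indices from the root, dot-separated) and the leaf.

Working:
  unify Bool ~ Bool
  unify Bool ~ Bool
let x : Bool
  unify Int ~ Bool
  FAIL: mismatch Int ~ Bool

Answer: 1.0 : 4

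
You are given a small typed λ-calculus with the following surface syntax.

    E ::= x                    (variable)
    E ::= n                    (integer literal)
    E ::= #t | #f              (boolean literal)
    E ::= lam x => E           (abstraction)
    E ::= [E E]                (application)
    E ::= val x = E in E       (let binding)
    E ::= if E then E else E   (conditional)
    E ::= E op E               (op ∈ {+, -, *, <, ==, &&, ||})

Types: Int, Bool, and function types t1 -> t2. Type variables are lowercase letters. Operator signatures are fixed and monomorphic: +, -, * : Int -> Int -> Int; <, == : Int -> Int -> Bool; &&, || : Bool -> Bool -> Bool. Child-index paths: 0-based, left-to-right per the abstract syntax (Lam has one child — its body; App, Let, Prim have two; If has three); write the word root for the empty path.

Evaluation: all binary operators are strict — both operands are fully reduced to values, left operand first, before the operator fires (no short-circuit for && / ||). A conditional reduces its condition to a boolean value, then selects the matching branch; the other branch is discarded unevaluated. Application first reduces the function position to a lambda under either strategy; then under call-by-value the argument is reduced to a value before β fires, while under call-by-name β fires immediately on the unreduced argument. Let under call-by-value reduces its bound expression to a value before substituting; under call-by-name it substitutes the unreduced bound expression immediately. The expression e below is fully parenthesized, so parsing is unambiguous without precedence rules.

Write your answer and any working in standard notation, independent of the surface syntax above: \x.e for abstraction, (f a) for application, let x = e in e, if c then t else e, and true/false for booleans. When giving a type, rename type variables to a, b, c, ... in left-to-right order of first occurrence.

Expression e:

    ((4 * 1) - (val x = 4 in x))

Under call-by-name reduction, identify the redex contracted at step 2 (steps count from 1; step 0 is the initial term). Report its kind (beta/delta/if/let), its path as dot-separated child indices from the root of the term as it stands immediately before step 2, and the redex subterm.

Answer: let at 1 : (let x = 4 in x)

Trace:
step 0: ((4 * 1) - (let x = 4 in x))
step 1: [delta@0] (4 - (let x = 4 in x))
step 2: [let@1] (4 - 4)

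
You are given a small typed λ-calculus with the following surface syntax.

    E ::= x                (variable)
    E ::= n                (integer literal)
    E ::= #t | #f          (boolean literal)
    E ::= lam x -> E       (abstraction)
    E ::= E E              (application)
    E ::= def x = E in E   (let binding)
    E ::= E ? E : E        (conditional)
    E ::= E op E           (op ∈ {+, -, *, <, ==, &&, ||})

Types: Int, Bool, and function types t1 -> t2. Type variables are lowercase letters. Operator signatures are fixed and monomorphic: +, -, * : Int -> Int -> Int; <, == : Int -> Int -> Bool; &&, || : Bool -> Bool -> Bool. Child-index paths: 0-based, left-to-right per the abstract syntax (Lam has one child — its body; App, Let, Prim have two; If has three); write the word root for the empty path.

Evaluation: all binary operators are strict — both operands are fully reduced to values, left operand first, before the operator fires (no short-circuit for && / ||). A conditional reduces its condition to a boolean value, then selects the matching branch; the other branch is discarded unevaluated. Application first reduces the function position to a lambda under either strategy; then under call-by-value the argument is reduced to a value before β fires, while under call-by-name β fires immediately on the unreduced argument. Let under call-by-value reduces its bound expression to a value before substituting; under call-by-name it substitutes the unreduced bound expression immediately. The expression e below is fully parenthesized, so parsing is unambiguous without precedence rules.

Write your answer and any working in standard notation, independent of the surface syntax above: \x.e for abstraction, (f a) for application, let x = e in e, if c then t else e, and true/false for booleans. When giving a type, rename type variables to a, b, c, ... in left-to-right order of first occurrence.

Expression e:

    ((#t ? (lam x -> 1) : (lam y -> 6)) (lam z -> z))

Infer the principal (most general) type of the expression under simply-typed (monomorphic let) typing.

Trace:
  unify Bool ~ Bool
\x._ : a -> Int
\y._ : b -> Int
  unify a -> Int ~ b -> Int
  unify a ~ b
  unify Int ~ Int
z : c
\z._ : c -> c
  unify b -> Int ~ (c -> c) -> d
  unify b ~ c -> c
  unify Int ~ d
_ _ : Int

Answer: Int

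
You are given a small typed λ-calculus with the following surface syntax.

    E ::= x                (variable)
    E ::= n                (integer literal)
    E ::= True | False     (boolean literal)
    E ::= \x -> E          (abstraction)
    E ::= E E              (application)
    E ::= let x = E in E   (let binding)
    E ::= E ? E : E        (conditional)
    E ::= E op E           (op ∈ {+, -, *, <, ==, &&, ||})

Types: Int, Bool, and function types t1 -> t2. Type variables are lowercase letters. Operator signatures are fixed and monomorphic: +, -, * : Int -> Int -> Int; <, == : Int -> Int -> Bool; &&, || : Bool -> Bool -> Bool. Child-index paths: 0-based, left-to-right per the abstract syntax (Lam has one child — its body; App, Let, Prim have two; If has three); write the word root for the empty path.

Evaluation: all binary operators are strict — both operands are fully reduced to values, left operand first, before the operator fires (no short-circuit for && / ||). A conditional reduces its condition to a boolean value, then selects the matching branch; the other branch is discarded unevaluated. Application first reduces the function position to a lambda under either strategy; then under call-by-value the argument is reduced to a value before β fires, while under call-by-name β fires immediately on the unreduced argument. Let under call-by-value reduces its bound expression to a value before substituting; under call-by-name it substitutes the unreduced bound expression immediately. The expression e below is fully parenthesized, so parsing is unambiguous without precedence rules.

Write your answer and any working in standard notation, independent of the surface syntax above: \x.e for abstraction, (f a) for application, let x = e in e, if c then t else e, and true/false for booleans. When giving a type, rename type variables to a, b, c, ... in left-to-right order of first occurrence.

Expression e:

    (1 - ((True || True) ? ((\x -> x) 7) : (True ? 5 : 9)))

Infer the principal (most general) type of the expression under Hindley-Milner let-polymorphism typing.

Answer: Int

Derivation:
  unify Int ~ Int
  unify Bool ~ Bool
  unify Bool ~ Bool
  unify Bool ~ Bool
x : a
\x._ : a -> a
  unify a -> a ~ Int -> b
  unify a ~ Int
  unify Int ~ b
_ _ : Int
  unify Bool ~ Bool
  unify Int ~ Int
  unify Int ~ Int
  unify Int ~ Int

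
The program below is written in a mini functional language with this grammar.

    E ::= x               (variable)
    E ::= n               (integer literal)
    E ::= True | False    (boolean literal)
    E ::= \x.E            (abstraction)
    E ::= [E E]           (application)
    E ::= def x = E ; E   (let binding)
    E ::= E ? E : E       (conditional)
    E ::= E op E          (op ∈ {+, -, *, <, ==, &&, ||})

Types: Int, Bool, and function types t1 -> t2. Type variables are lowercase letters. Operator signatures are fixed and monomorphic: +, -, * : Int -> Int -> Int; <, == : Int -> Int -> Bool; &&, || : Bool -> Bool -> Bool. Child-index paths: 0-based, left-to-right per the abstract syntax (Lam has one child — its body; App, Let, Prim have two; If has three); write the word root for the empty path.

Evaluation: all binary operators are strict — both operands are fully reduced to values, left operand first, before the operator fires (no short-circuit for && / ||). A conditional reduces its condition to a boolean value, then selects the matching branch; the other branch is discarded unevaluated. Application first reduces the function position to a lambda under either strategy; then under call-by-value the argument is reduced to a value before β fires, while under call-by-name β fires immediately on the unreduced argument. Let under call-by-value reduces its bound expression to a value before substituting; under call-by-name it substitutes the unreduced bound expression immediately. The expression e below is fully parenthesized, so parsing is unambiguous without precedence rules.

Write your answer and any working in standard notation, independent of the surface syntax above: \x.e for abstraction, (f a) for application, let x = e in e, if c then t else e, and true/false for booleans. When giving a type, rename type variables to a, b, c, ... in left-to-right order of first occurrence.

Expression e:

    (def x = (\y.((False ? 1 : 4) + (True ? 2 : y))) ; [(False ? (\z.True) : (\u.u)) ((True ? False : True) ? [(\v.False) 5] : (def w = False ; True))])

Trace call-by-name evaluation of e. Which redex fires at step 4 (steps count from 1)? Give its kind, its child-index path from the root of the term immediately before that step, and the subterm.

Derivation:
step 0: (let x = (\y.((if false then 1 else 4) + (if true then 2 else y))) in ((if false then (\z.true) else (\u.u)) (if (if true then false else true) then ((\v.false) 5) else (let w = false in true))))
step 1: [let@root] ((if false then (\z.true) else (\u.u)) (if (if true then false else true) then ((\v.false) 5) else (let w = false in true)))
step 2: [if@0] ((\u.u) (if (if true then false else true) then ((\v.false) 5) else (let w = false in true)))
step 3: [beta@root] (if (if true then false else true) then ((\v.false) 5) else (let w = false in true))
step 4: [if@0] (if false then ((\v.false) 5) else (let w = false in true))

Answer: if at 0 : (if true then false else true)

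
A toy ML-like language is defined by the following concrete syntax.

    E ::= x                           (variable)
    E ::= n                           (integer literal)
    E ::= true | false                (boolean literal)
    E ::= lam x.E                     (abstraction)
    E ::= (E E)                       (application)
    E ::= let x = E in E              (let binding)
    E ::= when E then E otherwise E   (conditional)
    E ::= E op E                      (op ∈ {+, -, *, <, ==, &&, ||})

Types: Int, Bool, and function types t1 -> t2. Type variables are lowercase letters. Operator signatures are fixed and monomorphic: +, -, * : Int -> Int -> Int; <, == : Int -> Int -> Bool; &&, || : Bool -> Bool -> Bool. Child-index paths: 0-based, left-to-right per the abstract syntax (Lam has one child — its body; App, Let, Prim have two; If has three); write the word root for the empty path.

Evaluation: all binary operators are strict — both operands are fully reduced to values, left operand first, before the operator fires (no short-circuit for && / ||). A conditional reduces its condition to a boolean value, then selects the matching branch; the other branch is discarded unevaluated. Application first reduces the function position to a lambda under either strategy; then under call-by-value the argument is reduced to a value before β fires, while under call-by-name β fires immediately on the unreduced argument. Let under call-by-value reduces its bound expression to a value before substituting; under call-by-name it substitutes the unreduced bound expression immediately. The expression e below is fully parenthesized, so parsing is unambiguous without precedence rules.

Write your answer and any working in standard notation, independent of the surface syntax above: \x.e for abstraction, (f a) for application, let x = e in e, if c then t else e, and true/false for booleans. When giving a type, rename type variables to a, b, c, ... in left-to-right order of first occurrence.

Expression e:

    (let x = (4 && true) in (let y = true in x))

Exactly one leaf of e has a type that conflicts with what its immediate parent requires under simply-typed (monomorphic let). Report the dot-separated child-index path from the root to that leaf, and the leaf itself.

Answer: 0.0 : 4

Working:
  unify Int ~ Bool
  FAIL: mismatch Int ~ Bool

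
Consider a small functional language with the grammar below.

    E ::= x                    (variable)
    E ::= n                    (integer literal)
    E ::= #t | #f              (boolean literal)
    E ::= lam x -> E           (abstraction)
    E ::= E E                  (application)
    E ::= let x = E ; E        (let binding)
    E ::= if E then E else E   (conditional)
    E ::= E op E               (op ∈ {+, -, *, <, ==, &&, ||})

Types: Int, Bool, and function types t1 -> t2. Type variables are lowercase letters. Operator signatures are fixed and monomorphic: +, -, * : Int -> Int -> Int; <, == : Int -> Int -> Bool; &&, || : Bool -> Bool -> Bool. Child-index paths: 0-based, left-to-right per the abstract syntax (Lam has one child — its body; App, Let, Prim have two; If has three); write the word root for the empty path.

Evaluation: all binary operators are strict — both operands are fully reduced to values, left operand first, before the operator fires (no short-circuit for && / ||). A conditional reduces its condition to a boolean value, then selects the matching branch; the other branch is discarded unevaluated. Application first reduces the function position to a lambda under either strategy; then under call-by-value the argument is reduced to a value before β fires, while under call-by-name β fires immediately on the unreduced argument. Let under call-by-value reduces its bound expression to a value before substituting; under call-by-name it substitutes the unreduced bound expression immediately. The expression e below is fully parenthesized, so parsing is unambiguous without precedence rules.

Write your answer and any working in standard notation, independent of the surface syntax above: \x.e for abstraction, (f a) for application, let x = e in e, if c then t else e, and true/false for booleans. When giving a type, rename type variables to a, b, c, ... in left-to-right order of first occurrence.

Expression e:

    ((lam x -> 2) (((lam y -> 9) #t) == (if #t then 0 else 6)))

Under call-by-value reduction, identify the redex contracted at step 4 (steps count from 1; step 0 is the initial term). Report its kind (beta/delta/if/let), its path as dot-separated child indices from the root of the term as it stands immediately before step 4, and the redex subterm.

Derivation:
step 0: ((\x.2) (((\y.9) true) == (if true then 0 else 6)))
step 1: [beta@1.0] ((\x.2) (9 == (if true then 0 else 6)))
step 2: [if@1.1] ((\x.2) (9 == 0))
step 3: [delta@1] ((\x.2) false)
step 4: [beta@root] 2

Answer: beta at root : ((\x.2) false)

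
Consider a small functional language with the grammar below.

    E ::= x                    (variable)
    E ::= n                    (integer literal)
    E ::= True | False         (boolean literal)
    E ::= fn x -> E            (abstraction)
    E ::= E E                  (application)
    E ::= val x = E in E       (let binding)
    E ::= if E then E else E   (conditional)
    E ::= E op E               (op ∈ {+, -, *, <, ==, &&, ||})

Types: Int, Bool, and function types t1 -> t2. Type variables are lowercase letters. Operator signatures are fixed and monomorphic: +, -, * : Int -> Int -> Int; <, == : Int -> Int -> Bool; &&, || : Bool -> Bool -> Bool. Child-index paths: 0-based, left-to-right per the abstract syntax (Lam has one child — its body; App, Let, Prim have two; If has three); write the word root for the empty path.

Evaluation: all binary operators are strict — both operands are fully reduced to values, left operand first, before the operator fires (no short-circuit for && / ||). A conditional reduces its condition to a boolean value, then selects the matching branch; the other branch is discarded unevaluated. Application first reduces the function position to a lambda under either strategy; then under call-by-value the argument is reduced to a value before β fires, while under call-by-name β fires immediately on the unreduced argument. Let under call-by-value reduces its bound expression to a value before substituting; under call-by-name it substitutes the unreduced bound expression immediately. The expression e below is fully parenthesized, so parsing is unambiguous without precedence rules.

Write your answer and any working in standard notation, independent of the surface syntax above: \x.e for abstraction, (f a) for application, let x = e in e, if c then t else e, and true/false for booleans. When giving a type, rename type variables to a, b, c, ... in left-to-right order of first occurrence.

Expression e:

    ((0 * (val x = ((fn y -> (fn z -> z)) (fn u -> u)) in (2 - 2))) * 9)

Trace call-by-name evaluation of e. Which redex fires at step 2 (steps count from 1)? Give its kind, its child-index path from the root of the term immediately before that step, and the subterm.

Derivation:
step 0: ((0 * (let x = ((\y.(\z.z)) (\u.u)) in (2 - 2))) * 9)
step 1: [let@0.1] ((0 * (2 - 2)) * 9)
step 2: [delta@0.1] ((0 * 0) * 9)

Answer: delta at 0.1 : (2 - 2)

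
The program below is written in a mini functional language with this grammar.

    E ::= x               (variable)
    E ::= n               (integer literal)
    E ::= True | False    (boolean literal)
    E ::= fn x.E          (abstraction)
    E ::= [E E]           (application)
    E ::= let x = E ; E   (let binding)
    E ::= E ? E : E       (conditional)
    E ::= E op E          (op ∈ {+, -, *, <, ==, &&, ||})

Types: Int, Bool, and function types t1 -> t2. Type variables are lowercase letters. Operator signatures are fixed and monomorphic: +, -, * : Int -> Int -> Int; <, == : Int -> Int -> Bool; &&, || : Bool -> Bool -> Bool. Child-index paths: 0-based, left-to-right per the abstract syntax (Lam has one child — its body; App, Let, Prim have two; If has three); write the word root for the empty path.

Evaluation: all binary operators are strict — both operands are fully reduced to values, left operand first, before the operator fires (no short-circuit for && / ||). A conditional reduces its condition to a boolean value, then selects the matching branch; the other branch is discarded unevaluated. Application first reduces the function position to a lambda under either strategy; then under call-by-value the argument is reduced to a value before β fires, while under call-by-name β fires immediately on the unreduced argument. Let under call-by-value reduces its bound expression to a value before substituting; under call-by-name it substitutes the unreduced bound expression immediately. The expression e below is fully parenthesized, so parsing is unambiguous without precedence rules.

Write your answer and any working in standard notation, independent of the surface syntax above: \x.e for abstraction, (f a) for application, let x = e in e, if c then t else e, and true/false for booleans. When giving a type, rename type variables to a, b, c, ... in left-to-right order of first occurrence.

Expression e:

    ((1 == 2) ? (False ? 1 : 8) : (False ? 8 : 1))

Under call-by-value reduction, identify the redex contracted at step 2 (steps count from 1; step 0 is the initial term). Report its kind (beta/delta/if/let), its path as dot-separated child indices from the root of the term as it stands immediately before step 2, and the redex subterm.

Derivation:
step 0: (if (1 == 2) then (if false then 1 else 8) else (if false then 8 else 1))
step 1: [delta@0] (if false then (if false then 1 else 8) else (if false then 8 else 1))
step 2: [if@root] (if false then 8 else 1)

Answer: if at root : (if false then (if false then 1 else 8) else (if false then 8 else 1))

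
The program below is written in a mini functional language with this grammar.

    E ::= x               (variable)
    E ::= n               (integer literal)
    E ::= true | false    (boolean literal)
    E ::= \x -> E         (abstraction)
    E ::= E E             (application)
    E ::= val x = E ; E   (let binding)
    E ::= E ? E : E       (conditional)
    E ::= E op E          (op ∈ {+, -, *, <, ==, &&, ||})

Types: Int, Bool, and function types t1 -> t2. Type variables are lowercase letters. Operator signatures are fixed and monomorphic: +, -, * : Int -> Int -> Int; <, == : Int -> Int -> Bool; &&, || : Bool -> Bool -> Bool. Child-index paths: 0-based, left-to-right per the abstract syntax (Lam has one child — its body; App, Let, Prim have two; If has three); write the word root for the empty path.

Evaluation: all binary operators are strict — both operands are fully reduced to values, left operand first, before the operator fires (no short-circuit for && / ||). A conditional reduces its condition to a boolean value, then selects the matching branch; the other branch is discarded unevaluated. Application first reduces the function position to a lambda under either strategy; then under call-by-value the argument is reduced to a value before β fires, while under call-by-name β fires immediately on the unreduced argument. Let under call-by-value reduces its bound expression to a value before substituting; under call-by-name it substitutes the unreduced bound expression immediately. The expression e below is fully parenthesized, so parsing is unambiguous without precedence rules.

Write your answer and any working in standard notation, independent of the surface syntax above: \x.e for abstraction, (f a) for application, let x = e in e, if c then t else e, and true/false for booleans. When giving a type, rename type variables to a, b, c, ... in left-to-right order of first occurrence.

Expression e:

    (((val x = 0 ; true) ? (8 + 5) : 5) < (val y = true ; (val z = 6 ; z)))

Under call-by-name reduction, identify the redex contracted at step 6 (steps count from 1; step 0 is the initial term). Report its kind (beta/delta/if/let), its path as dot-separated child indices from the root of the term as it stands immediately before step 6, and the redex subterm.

Working:
step 0: ((if (let x = 0 in true) then (8 + 5) else 5) < (let y = true in (let z = 6 in z)))
step 1: [let@0.0] ((if true then (8 + 5) else 5) < (let y = true in (let z = 6 in z)))
step 2: [if@0] ((8 + 5) < (let y = true in (let z = 6 in z)))
step 3: [delta@0] (13 < (let y = true in (let z = 6 in z)))
step 4: [let@1] (13 < (let z = 6 in z))
step 5: [let@1] (13 < 6)
step 6: [delta@root] false

Answer: delta at root : (13 < 6)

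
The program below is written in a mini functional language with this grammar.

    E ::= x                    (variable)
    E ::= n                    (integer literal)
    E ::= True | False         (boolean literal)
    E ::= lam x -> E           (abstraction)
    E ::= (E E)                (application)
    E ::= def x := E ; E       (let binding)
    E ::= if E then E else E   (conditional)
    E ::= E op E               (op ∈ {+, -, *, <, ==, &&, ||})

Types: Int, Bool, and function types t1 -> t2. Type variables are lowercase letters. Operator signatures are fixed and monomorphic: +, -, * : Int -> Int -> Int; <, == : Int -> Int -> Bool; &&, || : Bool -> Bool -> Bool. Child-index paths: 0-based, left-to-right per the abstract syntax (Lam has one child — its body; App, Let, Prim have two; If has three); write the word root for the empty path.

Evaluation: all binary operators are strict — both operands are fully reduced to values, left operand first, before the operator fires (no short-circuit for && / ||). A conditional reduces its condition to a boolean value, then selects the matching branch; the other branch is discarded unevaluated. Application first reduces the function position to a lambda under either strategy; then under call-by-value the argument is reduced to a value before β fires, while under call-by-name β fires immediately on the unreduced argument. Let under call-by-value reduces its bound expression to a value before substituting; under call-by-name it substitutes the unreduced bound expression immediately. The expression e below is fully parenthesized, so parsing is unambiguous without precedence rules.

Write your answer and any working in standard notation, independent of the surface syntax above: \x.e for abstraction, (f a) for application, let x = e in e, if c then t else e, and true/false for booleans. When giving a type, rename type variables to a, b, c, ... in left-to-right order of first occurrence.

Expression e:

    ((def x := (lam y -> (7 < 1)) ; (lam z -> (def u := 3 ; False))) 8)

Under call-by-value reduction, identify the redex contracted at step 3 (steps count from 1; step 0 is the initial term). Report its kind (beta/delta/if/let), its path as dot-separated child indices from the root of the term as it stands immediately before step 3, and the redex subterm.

Answer: let at root : (let u = 3 in false)

Working:
step 0: ((let x = (\y.(7 < 1)) in (\z.(let u = 3 in false))) 8)
step 1: [let@0] ((\z.(let u = 3 in false)) 8)
step 2: [beta@root] (let u = 3 in false)
step 3: [let@root] false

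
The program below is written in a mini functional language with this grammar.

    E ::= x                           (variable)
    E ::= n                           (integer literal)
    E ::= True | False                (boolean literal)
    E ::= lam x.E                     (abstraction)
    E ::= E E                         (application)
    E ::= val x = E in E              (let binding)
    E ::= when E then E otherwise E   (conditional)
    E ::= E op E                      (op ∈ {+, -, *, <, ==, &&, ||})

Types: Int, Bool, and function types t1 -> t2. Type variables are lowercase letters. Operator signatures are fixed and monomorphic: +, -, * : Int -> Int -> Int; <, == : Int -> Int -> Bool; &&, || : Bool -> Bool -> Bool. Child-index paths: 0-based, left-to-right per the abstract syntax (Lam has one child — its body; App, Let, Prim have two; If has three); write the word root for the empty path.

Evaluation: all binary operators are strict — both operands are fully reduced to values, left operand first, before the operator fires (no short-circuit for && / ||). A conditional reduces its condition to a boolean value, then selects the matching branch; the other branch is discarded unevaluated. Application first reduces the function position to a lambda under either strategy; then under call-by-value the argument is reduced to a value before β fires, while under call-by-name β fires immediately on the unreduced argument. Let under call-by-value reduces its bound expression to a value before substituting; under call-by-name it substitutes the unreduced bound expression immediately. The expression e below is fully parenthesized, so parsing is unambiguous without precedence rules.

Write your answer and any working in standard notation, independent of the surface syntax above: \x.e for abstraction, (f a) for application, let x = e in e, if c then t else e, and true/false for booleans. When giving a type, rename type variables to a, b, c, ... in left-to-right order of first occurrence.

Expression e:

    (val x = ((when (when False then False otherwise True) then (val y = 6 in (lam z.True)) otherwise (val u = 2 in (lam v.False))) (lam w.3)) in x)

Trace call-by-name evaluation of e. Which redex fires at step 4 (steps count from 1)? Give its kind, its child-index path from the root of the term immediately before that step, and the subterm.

Derivation:
step 0: (let x = ((if (if false then false else true) then (let y = 6 in (\z.true)) else (let u = 2 in (\v.false))) (\w.3)) in x)
step 1: [let@root] ((if (if false then false else true) then (let y = 6 in (\z.true)) else (let u = 2 in (\v.false))) (\w.3))
step 2: [if@0.0] ((if true then (let y = 6 in (\z.true)) else (let u = 2 in (\v.false))) (\w.3))
step 3: [if@0] ((let y = 6 in (\z.true)) (\w.3))
step 4: [let@0] ((\z.true) (\w.3))

Answer: let at 0 : (let y = 6 in (\z.true))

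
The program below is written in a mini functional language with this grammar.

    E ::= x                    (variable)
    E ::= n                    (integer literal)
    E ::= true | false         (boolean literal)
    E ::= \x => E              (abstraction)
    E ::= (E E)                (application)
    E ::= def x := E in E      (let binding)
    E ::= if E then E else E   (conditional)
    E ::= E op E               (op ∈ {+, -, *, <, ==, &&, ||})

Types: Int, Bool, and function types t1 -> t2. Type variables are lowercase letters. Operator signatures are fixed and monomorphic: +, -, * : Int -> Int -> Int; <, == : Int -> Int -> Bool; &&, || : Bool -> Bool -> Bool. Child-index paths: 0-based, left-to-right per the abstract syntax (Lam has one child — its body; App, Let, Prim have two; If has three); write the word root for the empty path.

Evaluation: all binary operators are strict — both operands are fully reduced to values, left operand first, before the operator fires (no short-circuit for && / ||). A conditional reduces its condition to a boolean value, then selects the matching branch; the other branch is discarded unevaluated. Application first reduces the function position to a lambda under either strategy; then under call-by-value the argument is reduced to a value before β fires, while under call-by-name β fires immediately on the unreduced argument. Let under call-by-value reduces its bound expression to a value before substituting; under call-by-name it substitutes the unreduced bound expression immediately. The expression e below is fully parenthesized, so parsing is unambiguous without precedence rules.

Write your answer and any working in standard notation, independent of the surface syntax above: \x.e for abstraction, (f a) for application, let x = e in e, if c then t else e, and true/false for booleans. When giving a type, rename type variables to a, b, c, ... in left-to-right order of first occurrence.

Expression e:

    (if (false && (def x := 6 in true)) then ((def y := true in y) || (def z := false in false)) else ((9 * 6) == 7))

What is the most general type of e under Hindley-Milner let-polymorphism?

Working:
  unify Bool ~ Bool
let x : Int
  unify Bool ~ Bool
  unify Bool ~ Bool
let y : Bool
y : Bool
  unify Bool ~ Bool
let z : Bool
  unify Bool ~ Bool
  unify Int ~ Int
  unify Int ~ Int
  unify Int ~ Int
  unify Int ~ Int
  unify Bool ~ Bool

Answer: Bool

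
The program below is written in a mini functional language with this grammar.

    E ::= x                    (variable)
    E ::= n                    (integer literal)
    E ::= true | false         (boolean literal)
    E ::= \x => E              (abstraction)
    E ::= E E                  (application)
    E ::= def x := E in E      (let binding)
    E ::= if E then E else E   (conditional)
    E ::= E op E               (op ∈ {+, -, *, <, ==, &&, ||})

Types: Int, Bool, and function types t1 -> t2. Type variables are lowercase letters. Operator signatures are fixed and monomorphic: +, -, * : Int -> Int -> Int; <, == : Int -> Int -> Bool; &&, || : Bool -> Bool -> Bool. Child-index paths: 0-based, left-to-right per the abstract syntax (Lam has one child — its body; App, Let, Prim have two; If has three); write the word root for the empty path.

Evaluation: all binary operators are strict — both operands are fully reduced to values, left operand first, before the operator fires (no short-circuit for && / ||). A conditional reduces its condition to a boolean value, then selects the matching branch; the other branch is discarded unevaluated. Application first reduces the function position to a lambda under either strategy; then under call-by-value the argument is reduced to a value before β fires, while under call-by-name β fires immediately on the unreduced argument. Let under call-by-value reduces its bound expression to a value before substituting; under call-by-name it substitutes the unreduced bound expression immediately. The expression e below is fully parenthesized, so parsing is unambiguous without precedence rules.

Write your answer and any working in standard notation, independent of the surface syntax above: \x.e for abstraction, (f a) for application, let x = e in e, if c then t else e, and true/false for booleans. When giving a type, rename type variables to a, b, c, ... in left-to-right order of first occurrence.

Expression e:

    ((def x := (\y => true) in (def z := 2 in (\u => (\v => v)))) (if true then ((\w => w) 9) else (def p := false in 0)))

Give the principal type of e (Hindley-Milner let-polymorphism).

Trace:
\y._ : a -> Bool
let x : forall. a -> Bool
let z : Int
v : c
\v._ : c -> c
\u._ : b -> c -> c
  unify Bool ~ Bool
w : d
\w._ : d -> d
  unify d -> d ~ Int -> e
  unify d ~ Int
  unify Int ~ e
_ _ : Int
let p : Bool
  unify Int ~ Int
  unify b -> c -> c ~ Int -> f
  unify b ~ Int
  unify c -> c ~ f
_ _ : c -> c

Answer: a -> a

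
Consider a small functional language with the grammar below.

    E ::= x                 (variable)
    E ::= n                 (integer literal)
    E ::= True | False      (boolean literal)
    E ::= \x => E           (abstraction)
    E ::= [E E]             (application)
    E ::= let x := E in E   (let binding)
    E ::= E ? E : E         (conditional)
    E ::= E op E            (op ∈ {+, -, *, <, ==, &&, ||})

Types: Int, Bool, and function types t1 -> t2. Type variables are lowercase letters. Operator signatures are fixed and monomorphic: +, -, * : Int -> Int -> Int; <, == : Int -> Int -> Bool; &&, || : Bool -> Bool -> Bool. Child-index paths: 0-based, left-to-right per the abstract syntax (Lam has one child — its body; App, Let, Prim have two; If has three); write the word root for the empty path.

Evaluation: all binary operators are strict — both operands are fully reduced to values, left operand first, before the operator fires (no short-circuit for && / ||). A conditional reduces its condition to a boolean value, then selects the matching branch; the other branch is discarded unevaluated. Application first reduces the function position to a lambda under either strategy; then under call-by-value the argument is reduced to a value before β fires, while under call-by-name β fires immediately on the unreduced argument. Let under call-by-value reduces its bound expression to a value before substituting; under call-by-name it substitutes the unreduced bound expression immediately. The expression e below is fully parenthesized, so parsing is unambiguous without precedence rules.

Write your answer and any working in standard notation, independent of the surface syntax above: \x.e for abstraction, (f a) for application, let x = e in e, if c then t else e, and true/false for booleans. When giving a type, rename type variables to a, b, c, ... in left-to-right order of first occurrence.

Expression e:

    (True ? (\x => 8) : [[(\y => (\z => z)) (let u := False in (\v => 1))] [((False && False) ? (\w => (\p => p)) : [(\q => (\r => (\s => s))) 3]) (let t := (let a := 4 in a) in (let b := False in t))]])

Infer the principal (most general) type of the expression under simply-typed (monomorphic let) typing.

Trace:
  unify Bool ~ Bool
\x._ : a -> Int
z : c
\z._ : c -> c
\y._ : b -> c -> c
let u : Bool
\v._ : d -> Int
  unify b -> c -> c ~ (d -> Int) -> e
  unify b ~ d -> Int
  unify c -> c ~ e
_ _ : c -> c
  unify Bool ~ Bool
  unify Bool ~ Bool
  unify Bool ~ Bool
p : g
\p._ : g -> g
\w._ : f -> g -> g
s : j
\s._ : j -> j
\r._ : i -> j -> j
\q._ : h -> i -> j -> j
  unify h -> i -> j -> j ~ Int -> k
  unify h ~ Int
  unify i -> j -> j ~ k
_ _ : i -> j -> j
  unify f -> g -> g ~ i -> j -> j
  unify f ~ i
  unify g -> g ~ j -> j
  unify g ~ j
  unify j ~ j
let a : Int
a : Int
let t : Int
let b : Bool
t : Int
  unify i -> j -> j ~ Int -> l
  unify i ~ Int
  unify j -> j ~ l
_ _ : j -> j
  unify c -> c ~ (j -> j) -> m
  unify c ~ j -> j
  unify j -> j ~ m
_ _ : j -> j
  unify a -> Int ~ j -> j
  unify a ~ j
  unify Int ~ j

Answer: Int -> Int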